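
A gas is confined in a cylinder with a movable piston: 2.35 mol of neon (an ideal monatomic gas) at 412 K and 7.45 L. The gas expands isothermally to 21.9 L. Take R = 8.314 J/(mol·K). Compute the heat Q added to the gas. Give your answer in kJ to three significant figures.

Isothermal ⇒ ΔU = 0, so Q = W = nRT ln(V₂/V₁).
Q = (2.35)(8.314)(412) ln(21.9/7.45) = 8050 × 1.078 = 8680 J.

Q ≈ 8.68 kJ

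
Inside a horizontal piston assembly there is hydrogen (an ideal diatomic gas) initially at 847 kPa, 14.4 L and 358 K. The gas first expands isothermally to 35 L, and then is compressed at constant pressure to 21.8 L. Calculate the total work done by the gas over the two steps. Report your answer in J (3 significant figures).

Step 1 (isothermal): W = P₁V₁ ln(V₂/V₁) = (12197) ln(35/14.4) = 10832 J.
After step 1: P = 348.5 kPa, V = 35 L, T = 358 K.
Step 2 (isobaric): W = PΔV = (348.5 kPa)(21.8 − 35 L) = -4600 J.
W_total = 10832 − 4600 = 6232 J.

W_total ≈ 6230 J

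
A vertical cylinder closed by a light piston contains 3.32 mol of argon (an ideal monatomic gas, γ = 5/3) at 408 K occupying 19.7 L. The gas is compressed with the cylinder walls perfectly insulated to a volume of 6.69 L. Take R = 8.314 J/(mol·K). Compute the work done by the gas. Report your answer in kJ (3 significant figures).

Adiabatic: TV^(γ−1) = const with γ = 5/3.
T₂ = T₁ (V₁/V₂)^(γ−1) = 408 × (19.7/6.69)^0.667 = 408 × 2.054 = 838.2 K.
W_by = nCᵥ(T₁ − T₂) = (3.32)(12.47)(408 − 838.2) = -17812 J.

W ≈ -17.8 kJ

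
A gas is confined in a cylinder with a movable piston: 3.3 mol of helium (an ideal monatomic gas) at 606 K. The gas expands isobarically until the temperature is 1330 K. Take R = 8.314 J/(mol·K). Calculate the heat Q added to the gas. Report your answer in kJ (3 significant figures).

Q ≈ 49.7 kJ

Isobaric: W = nRΔT = (3.3)(8.314)(724) = 19864 J.
ΔU = nCᵥΔT with Cᵥ = 3R/2: ΔU = (3.3)(12.47)(724) = 29796 J.
Q = ΔU + W = 29796 + 19864 = 49660 J.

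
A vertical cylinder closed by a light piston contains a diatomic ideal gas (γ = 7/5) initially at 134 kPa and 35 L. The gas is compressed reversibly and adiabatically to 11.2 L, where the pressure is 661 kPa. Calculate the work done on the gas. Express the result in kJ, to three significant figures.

Adiabatic: W = (P₁V₁ − P₂V₂)/(γ − 1) with γ = 7/5.
P₁V₁ = 4690 J, P₂V₂ = 7403 J.
W = (4690 − 7403) / 0.4 = -6783 J.
Work on gas = −W_by = 6783 J.

W ≈ 6.78 kJ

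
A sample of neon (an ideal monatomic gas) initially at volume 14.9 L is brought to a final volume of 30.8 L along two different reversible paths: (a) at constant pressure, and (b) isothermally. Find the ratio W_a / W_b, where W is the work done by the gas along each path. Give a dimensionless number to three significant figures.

W_a / W_b ≈ 1.47

Path (a) isobaric: W = P₁(V₂ − V₁) → W_a/(P₁V₁) = 1.067.
Path (b) isothermal: W = P₁V₁ ln(V₂/V₁) → W_b/(P₁V₁) = 0.7262.
W_a / W_b = 1.067 / 0.7262 = 1.47.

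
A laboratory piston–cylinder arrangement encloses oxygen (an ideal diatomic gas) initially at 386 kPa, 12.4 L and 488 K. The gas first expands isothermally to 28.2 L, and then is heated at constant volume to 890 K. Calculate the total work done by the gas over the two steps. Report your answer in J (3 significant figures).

W_total ≈ 3930 J

Step 1 (isothermal): W = P₁V₁ ln(V₂/V₁) = (4786) ln(28.2/12.4) = 3933 J.
Step 2 (isochoric): W = 0 (constant volume).
W_total = 3933 + 0 = 3933 J.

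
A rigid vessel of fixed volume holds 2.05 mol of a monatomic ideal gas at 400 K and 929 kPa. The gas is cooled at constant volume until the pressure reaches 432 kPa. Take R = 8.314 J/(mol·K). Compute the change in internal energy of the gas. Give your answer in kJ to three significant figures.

ΔU ≈ -5.47 kJ

Constant volume ⇒ W = 0, so Q = ΔU = nCᵥΔT with Cᵥ = 3R/2 = 12.47 J/(mol·K).
At constant V, T₂/T₁ = P₂/P₁ ⇒ ΔT = T₁(P₂/P₁ − 1) = 400·(432/929 − 1) = -214 K.
ΔU = (2.05)(12.47)(-214) = -5471 J.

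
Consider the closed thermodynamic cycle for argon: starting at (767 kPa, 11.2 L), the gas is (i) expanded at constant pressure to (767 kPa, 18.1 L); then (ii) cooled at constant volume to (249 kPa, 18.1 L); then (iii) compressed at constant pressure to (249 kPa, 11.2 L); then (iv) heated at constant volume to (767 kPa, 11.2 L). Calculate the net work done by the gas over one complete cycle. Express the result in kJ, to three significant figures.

W_net ≈ 3.57 kJ

Constant-volume legs do no work.
W(i) = (767)(18.1 − 11.2) = 5292 J; W(iii) = (249)(11.2 − 18.1) = -1718 J.
W_net = 5292 − 1718 = 3574 J (the clockwise enclosed area).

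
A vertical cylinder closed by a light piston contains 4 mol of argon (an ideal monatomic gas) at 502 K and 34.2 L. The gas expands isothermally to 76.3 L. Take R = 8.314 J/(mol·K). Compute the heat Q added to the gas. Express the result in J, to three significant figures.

Isothermal ⇒ ΔU = 0, so Q = W = nRT ln(V₂/V₁).
Q = (4)(8.314)(502) ln(76.3/34.2) = 16695 × 0.8024 = 13396 J.

Q ≈ 13400 J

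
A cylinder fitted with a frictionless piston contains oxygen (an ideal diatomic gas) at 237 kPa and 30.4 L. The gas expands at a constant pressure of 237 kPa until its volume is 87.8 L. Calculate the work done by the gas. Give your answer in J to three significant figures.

Isobaric: W = P ΔV.
W = (237 kPa)(87.8 − 30.4 L) = (237)(57.4) = 13604 J.

W ≈ 13600 J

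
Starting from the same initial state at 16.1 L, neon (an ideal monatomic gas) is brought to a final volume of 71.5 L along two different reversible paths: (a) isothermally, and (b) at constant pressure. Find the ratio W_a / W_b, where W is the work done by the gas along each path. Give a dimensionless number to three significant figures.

W_a / W_b ≈ 0.433

Path (a) isothermal: W = P₁V₁ ln(V₂/V₁) → W_a/(P₁V₁) = 1.491.
Path (b) isobaric: W = P₁(V₂ − V₁) → W_b/(P₁V₁) = 3.441.
W_a / W_b = 1.491 / 3.441 = 0.4333.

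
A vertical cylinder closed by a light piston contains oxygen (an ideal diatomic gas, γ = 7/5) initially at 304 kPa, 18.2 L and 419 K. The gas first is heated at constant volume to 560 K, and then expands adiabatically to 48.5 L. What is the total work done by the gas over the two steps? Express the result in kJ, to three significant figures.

W_total ≈ 6.00 kJ

Step 1 (isochoric): W = 0 (constant volume).
After step 1: P = 406.3 kPa (V unchanged).
Step 2 (adiabatic): W = (P₁V₁ − P₂V₂)/(γ−1) = (7395 − 4996)/0.4 = 5996 J.
W_total = 0 + 5996 = 5996 J.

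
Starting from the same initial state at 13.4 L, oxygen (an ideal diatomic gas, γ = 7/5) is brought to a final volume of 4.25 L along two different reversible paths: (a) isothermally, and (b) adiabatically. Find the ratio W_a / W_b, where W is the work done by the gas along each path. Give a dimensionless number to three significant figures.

W_a / W_b ≈ 0.788

Path (a) isothermal: W = P₁V₁ ln(V₂/V₁) → W_a/(P₁V₁) = -1.148.
Path (b) adiabatic: W = P₁V₁(1 − (V₁/V₂)^(γ−1))/(γ−1) → W_b/(P₁V₁) = -1.458.
W_a / W_b = -1.148 / -1.458 = 0.7879.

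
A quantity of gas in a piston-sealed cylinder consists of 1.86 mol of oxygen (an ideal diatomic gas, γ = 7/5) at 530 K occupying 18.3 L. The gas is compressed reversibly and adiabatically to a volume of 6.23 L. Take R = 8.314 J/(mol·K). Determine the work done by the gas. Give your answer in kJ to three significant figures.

W ≈ -11.0 kJ

Adiabatic: TV^(γ−1) = const with γ = 7/5.
T₂ = T₁ (V₁/V₂)^(γ−1) = 530 × (18.3/6.23)^0.4 = 530 × 1.539 = 815.6 K.
W_by = nCᵥ(T₁ − T₂) = (1.86)(20.79)(530 − 815.6) = -11040 J.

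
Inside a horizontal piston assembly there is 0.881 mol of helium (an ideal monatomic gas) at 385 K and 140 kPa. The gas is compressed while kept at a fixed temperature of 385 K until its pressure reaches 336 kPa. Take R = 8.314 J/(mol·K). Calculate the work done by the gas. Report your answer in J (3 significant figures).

W ≈ -2470 J

Isothermal process: W = nRT ln(V₂/V₁) = nRT ln(P₁/P₂).
W = (0.881)(8.314)(385) × ln(140/336)
  = 2820 × ln(0.4167) = 2820 × -0.8755
W_by_gas = -2469 J.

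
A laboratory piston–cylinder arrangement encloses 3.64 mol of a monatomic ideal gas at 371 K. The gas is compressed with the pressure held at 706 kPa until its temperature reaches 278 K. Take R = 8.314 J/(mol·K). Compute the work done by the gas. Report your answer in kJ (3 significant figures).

W ≈ -2.81 kJ

Isobaric: W = P ΔV = nR ΔT.
W = (3.64)(8.314)(278 − 371) = -2814 J.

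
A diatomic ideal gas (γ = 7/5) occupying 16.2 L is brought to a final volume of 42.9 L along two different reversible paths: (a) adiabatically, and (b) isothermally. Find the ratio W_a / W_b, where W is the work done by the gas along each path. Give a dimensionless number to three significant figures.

W_a / W_b ≈ 0.828

Path (a) adiabatic: W = P₁V₁(1 − (V₁/V₂)^(γ−1))/(γ−1) → W_a/(P₁V₁) = 0.8066.
Path (b) isothermal: W = P₁V₁ ln(V₂/V₁) → W_b/(P₁V₁) = 0.9739.
W_a / W_b = 0.8066 / 0.9739 = 0.8282.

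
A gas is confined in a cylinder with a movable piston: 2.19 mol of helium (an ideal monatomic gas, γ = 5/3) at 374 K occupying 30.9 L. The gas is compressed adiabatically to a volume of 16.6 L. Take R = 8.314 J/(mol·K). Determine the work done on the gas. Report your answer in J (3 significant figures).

W ≈ 5240 J

Adiabatic: TV^(γ−1) = const with γ = 5/3.
T₂ = T₁ (V₁/V₂)^(γ−1) = 374 × (30.9/16.6)^0.667 = 374 × 1.513 = 565.9 K.
W_by = nCᵥ(T₁ − T₂) = (2.19)(12.47)(374 − 565.9) = -5242 J.
Work on gas = −W_by = 5242 J.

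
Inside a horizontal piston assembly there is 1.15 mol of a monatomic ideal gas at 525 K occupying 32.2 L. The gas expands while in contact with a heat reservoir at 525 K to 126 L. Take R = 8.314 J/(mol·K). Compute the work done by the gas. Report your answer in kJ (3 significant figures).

W ≈ 6.85 kJ

Isothermal: W = nRT ln(V₂/V₁).
W = (1.15)(8.314)(525) × ln(126/32.2)
  = 5020 × 1.364
W_by_gas = 6848 J.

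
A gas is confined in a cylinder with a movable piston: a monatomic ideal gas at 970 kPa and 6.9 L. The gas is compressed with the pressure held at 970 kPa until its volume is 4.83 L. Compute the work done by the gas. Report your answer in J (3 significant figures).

Isobaric: W = P ΔV.
W = (970 kPa)(4.83 − 6.9 L) = (970)(-2.07) = -2008 J.

W ≈ -2010 J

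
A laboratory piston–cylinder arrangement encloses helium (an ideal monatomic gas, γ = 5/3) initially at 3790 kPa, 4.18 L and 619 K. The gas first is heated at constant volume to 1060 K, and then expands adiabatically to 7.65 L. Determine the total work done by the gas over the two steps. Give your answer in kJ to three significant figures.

Step 1 (isochoric): W = 0 (constant volume).
After step 1: P = 6490 kPa (V unchanged).
Step 2 (adiabatic): W = (P₁V₁ − P₂V₂)/(γ−1) = (27129 − 18132)/0.667 = 13496 J.
W_total = 0 + 13496 = 13496 J.

W_total ≈ 13.5 kJ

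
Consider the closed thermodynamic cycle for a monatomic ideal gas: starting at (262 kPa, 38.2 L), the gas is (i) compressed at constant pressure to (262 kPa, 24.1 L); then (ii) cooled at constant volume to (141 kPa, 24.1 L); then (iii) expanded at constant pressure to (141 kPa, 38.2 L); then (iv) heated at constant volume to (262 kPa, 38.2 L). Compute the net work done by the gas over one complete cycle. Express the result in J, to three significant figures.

Constant-volume legs do no work.
W(i) = (262)(24.1 − 38.2) = -3694 J; W(iii) = (141)(38.2 − 24.1) = 1988 J.
W_net = -3694 + 1988 = -1706 J (the counter-clockwise enclosed area).

W_net ≈ -1710 J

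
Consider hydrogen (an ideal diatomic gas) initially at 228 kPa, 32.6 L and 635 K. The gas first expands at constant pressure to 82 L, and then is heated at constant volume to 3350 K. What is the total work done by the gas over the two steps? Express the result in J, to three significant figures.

Step 1 (isobaric): W = PΔV = (228 kPa)(82 − 32.6 L) = 11263 J.
Step 2 (isochoric): W = 0 (constant volume).
W_total = 11263 + 0 = 11263 J.

W_total ≈ 11300 J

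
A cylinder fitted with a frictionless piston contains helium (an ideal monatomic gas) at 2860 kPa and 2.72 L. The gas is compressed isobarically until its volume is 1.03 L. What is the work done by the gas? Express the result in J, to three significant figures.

W ≈ -4830 J

Isobaric: W = P ΔV.
W = (2860 kPa)(1.03 − 2.72 L) = (2860)(-1.69) = -4833 J.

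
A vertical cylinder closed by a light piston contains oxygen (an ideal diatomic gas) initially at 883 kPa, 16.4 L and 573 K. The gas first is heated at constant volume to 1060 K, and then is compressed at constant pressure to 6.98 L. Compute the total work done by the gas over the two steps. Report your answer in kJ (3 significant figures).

W_total ≈ -15.4 kJ

Step 1 (isochoric): W = 0 (constant volume).
After step 1: P = 1633 kPa (V unchanged).
Step 2 (isobaric): W = PΔV = (1633 kPa)(6.98 − 16.4 L) = -15387 J.
W_total = 0 − 15387 = -15387 J.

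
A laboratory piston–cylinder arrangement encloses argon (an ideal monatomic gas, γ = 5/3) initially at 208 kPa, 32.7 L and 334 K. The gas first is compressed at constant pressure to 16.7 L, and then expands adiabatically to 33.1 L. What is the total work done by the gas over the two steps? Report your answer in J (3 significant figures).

Step 1 (isobaric): W = PΔV = (208 kPa)(16.7 − 32.7 L) = -3328 J.
After step 1: P = 208 kPa, V = 16.7 L, T = 170.6 K.
Step 2 (adiabatic): W = (P₁V₁ − P₂V₂)/(γ−1) = (3474 − 2201)/0.667 = 1908 J.
W_total = -3328 + 1908 = -1420 J.

W_total ≈ -1420 J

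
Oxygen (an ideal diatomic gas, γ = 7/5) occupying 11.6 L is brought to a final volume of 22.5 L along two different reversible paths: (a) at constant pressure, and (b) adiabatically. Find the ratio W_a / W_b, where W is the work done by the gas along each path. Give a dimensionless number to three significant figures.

W_a / W_b ≈ 1.61

Path (a) isobaric: W = P₁(V₂ − V₁) → W_a/(P₁V₁) = 0.9397.
Path (b) adiabatic: W = P₁V₁(1 − (V₁/V₂)^(γ−1))/(γ−1) → W_b/(P₁V₁) = 0.582.
W_a / W_b = 0.9397 / 0.582 = 1.615.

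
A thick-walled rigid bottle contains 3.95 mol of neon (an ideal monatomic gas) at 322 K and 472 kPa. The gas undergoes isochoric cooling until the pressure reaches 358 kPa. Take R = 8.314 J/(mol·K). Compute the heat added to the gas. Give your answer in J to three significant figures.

Constant volume ⇒ W = 0, so Q = ΔU = nCᵥΔT with Cᵥ = 3R/2 = 12.47 J/(mol·K).
At constant V, T₂/T₁ = P₂/P₁ ⇒ ΔT = T₁(P₂/P₁ − 1) = 322·(358/472 − 1) = -77.77 K.
ΔU = (3.95)(12.47)(-77.77) = -3831 J.

Q ≈ -3830 J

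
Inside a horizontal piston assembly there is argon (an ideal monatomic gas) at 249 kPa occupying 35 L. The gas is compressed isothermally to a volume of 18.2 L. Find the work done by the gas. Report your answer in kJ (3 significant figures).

W ≈ -5.70 kJ

Isothermal: W = nRT ln(V₂/V₁) = P₁V₁ ln(V₂/V₁).
P₁V₁ = (249 kPa)(35 L) = 8715 J.
W = 8715 × ln(18.2/35) = 8715 × -0.6539
W_by_gas = -5699 J.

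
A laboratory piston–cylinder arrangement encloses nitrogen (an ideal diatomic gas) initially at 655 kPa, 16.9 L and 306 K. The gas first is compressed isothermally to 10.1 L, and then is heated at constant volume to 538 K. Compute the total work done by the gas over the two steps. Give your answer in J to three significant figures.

Step 1 (isothermal): W = P₁V₁ ln(V₂/V₁) = (11069) ln(10.1/16.9) = -5698 J.
Step 2 (isochoric): W = 0 (constant volume).
W_total = -5698 + 0 = -5698 J.

W_total ≈ -5700 J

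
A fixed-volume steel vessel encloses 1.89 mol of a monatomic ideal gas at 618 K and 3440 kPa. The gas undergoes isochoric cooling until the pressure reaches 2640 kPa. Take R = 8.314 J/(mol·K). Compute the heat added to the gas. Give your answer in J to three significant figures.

Constant volume ⇒ W = 0, so Q = ΔU = nCᵥΔT with Cᵥ = 3R/2 = 12.47 J/(mol·K).
At constant V, T₂/T₁ = P₂/P₁ ⇒ ΔT = T₁(P₂/P₁ − 1) = 618·(2640/3440 − 1) = -143.7 K.
ΔU = (1.89)(12.47)(-143.7) = -3388 J.

Q ≈ -3390 J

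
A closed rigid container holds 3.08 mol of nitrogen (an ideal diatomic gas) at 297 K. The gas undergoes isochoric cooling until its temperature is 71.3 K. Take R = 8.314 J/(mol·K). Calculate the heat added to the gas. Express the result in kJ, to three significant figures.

Q ≈ -14.4 kJ

Constant volume ⇒ W = 0, so Q = ΔU = nCᵥΔT with Cᵥ = 5R/2 = 20.79 J/(mol·K).
ΔU = (3.08)(20.79)(71.3 − 297) = -14449 J.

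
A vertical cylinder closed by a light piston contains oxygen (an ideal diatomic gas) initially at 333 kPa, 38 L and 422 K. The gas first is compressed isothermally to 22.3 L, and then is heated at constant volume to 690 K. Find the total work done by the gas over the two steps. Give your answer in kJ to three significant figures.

W_total ≈ -6.74 kJ

Step 1 (isothermal): W = P₁V₁ ln(V₂/V₁) = (12654) ln(22.3/38) = -6745 J.
Step 2 (isochoric): W = 0 (constant volume).
W_total = -6745 + 0 = -6745 J.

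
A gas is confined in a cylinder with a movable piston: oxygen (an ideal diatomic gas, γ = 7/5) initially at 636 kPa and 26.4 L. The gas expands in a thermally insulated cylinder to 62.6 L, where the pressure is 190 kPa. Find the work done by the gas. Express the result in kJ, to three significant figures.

W ≈ 12.2 kJ

Adiabatic: W = (P₁V₁ − P₂V₂)/(γ − 1) with γ = 7/5.
P₁V₁ = 16790 J, P₂V₂ = 11894 J.
W = (16790 − 11894) / 0.4 = 12241 J.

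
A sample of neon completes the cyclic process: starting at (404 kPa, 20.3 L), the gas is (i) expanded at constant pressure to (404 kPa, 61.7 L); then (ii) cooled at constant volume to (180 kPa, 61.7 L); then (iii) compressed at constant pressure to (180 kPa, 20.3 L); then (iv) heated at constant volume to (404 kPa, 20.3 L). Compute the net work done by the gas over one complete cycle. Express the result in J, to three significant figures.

W_net ≈ 9270 J

Constant-volume legs do no work.
W(i) = (404)(61.7 − 20.3) = 16726 J; W(iii) = (180)(20.3 − 61.7) = -7452 J.
W_net = 16726 − 7452 = 9274 J (the clockwise enclosed area).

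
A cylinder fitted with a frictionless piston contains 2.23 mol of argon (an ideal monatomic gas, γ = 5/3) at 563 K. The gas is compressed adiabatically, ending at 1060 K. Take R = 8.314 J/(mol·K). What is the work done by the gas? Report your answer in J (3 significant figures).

Adiabatic ⇒ Q = 0, so W_by = −ΔU = nCᵥ(T₁ − T₂).
Cᵥ = 3R/2 = 12.47 J/(mol·K).
W = (2.23)(12.47)(563 − 1060) = -13822 J.

W ≈ -13800 J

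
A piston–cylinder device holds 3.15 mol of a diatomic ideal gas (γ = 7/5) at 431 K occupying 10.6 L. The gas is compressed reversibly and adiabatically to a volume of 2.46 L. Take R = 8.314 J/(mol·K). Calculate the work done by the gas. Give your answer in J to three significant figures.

W ≈ -22400 J

Adiabatic: TV^(γ−1) = const with γ = 7/5.
T₂ = T₁ (V₁/V₂)^(γ−1) = 431 × (10.6/2.46)^0.4 = 431 × 1.794 = 773.1 K.
W_by = nCᵥ(T₁ − T₂) = (3.15)(20.79)(431 − 773.1) = -22397 J.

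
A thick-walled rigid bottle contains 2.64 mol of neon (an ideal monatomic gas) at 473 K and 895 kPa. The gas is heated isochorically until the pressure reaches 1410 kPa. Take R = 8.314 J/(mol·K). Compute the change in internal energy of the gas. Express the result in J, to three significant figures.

Constant volume ⇒ W = 0, so Q = ΔU = nCᵥΔT with Cᵥ = 3R/2 = 12.47 J/(mol·K).
At constant V, T₂/T₁ = P₂/P₁ ⇒ ΔT = T₁(P₂/P₁ − 1) = 473·(1410/895 − 1) = 272.2 K.
ΔU = (2.64)(12.47)(272.2) = 8961 J.

ΔU ≈ 8960 J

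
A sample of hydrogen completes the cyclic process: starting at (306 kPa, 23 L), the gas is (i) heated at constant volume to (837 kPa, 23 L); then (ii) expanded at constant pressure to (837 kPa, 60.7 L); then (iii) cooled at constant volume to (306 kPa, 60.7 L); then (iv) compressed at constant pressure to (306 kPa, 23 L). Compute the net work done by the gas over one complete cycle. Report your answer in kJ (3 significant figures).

W_net ≈ 20.0 kJ

Constant-volume legs do no work.
W(ii) = (837)(60.7 − 23) = 31555 J; W(iv) = (306)(23 − 60.7) = -11536 J.
W_net = 31555 − 11536 = 20019 J (the clockwise enclosed area).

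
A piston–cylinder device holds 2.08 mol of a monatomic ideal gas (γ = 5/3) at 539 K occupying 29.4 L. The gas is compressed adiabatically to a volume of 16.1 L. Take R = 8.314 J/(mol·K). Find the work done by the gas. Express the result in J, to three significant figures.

W ≈ -6910 J

Adiabatic: TV^(γ−1) = const with γ = 5/3.
T₂ = T₁ (V₁/V₂)^(γ−1) = 539 × (29.4/16.1)^0.667 = 539 × 1.494 = 805.3 K.
W_by = nCᵥ(T₁ − T₂) = (2.08)(12.47)(539 − 805.3) = -6907 J.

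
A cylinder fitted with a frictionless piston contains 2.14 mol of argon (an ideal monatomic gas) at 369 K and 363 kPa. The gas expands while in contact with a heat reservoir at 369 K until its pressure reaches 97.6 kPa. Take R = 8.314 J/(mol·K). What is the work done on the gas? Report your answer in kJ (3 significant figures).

Isothermal process: W = nRT ln(V₂/V₁) = nRT ln(P₁/P₂).
W = (2.14)(8.314)(369) × ln(363/97.6)
  = 6565 × ln(3.719) = 6565 × 1.314
W_by_gas = 8624 J; work on gas = −W_by = -8624 J.

W ≈ -8.62 kJ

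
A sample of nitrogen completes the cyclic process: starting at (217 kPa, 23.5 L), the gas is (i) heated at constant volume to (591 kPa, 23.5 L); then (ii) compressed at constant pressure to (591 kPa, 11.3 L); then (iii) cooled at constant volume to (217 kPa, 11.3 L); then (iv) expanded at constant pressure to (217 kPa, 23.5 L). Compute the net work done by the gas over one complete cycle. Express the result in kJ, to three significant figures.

Constant-volume legs do no work.
W(ii) = (591)(11.3 − 23.5) = -7210 J; W(iv) = (217)(23.5 − 11.3) = 2647 J.
W_net = -7210 + 2647 = -4563 J (the counter-clockwise enclosed area).

W_net ≈ -4.56 kJ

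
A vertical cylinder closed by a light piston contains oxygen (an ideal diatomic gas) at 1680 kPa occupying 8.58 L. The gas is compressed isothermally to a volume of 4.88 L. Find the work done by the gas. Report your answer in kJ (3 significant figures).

W ≈ -8.13 kJ

Isothermal: W = nRT ln(V₂/V₁) = P₁V₁ ln(V₂/V₁).
P₁V₁ = (1680 kPa)(8.58 L) = 14414 J.
W = 14414 × ln(4.88/8.58) = 14414 × -0.5643
W_by_gas = -8134 J.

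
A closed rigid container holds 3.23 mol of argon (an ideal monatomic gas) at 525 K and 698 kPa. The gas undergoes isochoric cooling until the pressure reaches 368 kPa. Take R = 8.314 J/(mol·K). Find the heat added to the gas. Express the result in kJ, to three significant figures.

Constant volume ⇒ W = 0, so Q = ΔU = nCᵥΔT with Cᵥ = 3R/2 = 12.47 J/(mol·K).
At constant V, T₂/T₁ = P₂/P₁ ⇒ ΔT = T₁(P₂/P₁ − 1) = 525·(368/698 − 1) = -248.2 K.
ΔU = (3.23)(12.47)(-248.2) = -9998 J.

Q ≈ -10.0 kJ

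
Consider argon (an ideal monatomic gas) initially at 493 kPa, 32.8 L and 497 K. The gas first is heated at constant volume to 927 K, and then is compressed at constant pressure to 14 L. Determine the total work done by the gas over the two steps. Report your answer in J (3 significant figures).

W_total ≈ -17300 J

Step 1 (isochoric): W = 0 (constant volume).
After step 1: P = 919.5 kPa (V unchanged).
Step 2 (isobaric): W = PΔV = (919.5 kPa)(14 − 32.8 L) = -17287 J.
W_total = 0 − 17287 = -17287 J.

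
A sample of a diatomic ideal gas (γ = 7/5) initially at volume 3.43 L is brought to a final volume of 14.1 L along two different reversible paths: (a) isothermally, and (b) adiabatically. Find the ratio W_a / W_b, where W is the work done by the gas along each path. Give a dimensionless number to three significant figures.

W_a / W_b ≈ 1.31

Path (a) isothermal: W = P₁V₁ ln(V₂/V₁) → W_a/(P₁V₁) = 1.414.
Path (b) adiabatic: W = P₁V₁(1 − (V₁/V₂)^(γ−1))/(γ−1) → W_b/(P₁V₁) = 1.08.
W_a / W_b = 1.414 / 1.08 = 1.309.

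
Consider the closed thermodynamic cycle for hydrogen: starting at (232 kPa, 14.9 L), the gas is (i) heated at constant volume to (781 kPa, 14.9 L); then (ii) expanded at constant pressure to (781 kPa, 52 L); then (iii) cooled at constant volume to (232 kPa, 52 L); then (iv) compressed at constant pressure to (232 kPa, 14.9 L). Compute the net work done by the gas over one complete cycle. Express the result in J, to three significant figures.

Constant-volume legs do no work.
W(ii) = (781)(52 − 14.9) = 28975 J; W(iv) = (232)(14.9 − 52) = -8607 J.
W_net = 28975 − 8607 = 20368 J (the clockwise enclosed area).

W_net ≈ 20400 J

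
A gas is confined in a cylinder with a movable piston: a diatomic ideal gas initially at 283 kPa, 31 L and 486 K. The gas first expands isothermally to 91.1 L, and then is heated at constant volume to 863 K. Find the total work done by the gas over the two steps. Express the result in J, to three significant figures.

Step 1 (isothermal): W = P₁V₁ ln(V₂/V₁) = (8773) ln(91.1/31) = 9457 J.
Step 2 (isochoric): W = 0 (constant volume).
W_total = 9457 + 0 = 9457 J.

W_total ≈ 9460 J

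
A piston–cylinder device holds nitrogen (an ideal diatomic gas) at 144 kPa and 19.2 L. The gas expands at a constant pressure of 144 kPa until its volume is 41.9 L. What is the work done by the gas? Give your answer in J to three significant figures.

W ≈ 3270 J

Isobaric: W = P ΔV.
W = (144 kPa)(41.9 − 19.2 L) = (144)(22.7) = 3269 J.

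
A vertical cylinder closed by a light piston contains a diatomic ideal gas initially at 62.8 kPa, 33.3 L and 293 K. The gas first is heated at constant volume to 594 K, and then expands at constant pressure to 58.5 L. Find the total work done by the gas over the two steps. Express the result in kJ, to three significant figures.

Step 1 (isochoric): W = 0 (constant volume).
After step 1: P = 127.3 kPa (V unchanged).
Step 2 (isobaric): W = PΔV = (127.3 kPa)(58.5 − 33.3 L) = 3208 J.
W_total = 0 + 3208 = 3208 J.

W_total ≈ 3.21 kJ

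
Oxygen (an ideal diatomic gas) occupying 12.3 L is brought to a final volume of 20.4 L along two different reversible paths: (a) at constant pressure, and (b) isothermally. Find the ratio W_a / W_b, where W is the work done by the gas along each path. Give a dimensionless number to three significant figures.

W_a / W_b ≈ 1.30

Path (a) isobaric: W = P₁(V₂ − V₁) → W_a/(P₁V₁) = 0.6585.
Path (b) isothermal: W = P₁V₁ ln(V₂/V₁) → W_b/(P₁V₁) = 0.5059.
W_a / W_b = 0.6585 / 0.5059 = 1.302.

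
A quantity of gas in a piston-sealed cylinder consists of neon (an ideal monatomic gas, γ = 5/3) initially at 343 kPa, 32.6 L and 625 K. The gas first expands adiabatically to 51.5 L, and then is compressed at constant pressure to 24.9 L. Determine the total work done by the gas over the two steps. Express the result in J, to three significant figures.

W_total ≈ 149 J

Step 1 (adiabatic): W = (P₁V₁ − P₂V₂)/(γ−1) = (11182 − 8244)/0.667 = 4407 J.
After step 1: P = 160.1 kPa, V = 51.5 L, T = 460.8 K.
Step 2 (isobaric): W = PΔV = (160.1 kPa)(24.9 − 51.5 L) = -4258 J.
W_total = 4407 − 4258 = 149.4 J.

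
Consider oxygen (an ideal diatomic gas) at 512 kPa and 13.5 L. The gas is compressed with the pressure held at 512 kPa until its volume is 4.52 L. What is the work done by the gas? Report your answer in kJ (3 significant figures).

Isobaric: W = P ΔV.
W = (512 kPa)(4.52 − 13.5 L) = (512)(-8.98) = -4598 J.

W ≈ -4.60 kJ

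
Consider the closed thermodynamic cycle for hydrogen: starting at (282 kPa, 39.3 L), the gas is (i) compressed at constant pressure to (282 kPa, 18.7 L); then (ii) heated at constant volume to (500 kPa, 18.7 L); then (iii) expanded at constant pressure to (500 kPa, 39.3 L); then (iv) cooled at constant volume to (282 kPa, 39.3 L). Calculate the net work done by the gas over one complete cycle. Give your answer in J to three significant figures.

W_net ≈ 4490 J

Constant-volume legs do no work.
W(i) = (282)(18.7 − 39.3) = -5809 J; W(iii) = (500)(39.3 − 18.7) = 10300 J.
W_net = -5809 + 10300 = 4491 J (the clockwise enclosed area).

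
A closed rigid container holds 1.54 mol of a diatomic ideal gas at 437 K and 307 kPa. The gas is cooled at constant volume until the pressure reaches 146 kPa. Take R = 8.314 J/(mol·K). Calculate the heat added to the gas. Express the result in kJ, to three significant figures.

Constant volume ⇒ W = 0, so Q = ΔU = nCᵥΔT with Cᵥ = 5R/2 = 20.79 J/(mol·K).
At constant V, T₂/T₁ = P₂/P₁ ⇒ ΔT = T₁(P₂/P₁ − 1) = 437·(146/307 − 1) = -229.2 K.
ΔU = (1.54)(20.79)(-229.2) = -7336 J.

Q ≈ -7.34 kJ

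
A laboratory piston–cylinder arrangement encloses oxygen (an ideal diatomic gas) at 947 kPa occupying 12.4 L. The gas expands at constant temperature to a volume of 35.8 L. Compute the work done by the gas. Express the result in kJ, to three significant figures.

W ≈ 12.5 kJ

Isothermal: W = nRT ln(V₂/V₁) = P₁V₁ ln(V₂/V₁).
P₁V₁ = (947 kPa)(12.4 L) = 11743 J.
W = 11743 × ln(35.8/12.4) = 11743 × 1.06
W_by_gas = 12450 J.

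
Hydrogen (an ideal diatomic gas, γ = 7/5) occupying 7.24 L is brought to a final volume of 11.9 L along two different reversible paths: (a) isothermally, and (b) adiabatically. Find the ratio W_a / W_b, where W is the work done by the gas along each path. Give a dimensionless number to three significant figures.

Path (a) isothermal: W = P₁V₁ ln(V₂/V₁) → W_a/(P₁V₁) = 0.4969.
Path (b) adiabatic: W = P₁V₁(1 − (V₁/V₂)^(γ−1))/(γ−1) → W_b/(P₁V₁) = 0.4506.
W_a / W_b = 0.4969 / 0.4506 = 1.103.

W_a / W_b ≈ 1.10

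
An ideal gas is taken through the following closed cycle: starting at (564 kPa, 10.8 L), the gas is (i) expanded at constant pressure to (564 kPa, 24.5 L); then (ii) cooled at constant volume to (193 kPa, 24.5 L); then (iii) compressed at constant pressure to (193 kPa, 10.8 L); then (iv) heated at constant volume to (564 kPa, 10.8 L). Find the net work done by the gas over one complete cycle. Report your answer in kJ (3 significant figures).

Constant-volume legs do no work.
W(i) = (564)(24.5 − 10.8) = 7727 J; W(iii) = (193)(10.8 − 24.5) = -2644 J.
W_net = 7727 − 2644 = 5083 J (the clockwise enclosed area).

W_net ≈ 5.08 kJ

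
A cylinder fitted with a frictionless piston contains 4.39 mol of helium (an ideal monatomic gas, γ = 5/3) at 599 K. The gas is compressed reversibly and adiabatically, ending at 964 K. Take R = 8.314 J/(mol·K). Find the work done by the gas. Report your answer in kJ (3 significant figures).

W ≈ -20.0 kJ

Adiabatic ⇒ Q = 0, so W_by = −ΔU = nCᵥ(T₁ − T₂).
Cᵥ = 3R/2 = 12.47 J/(mol·K).
W = (4.39)(12.47)(599 − 964) = -19983 J.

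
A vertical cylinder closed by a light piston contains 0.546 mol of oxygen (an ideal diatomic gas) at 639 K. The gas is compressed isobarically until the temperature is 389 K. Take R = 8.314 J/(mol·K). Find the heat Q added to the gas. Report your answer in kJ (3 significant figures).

Q ≈ -3.97 kJ

Isobaric: W = nRΔT = (0.546)(8.314)(-250) = -1135 J.
ΔU = nCᵥΔT with Cᵥ = 5R/2: ΔU = (0.546)(20.79)(-250) = -2837 J.
Q = ΔU + W = -2837 − 1135 = -3972 J.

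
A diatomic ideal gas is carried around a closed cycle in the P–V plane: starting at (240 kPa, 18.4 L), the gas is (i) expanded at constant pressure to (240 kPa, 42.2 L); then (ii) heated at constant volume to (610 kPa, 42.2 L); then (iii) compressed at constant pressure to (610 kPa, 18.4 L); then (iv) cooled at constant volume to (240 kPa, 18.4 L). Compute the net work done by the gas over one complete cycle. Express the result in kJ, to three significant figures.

Constant-volume legs do no work.
W(i) = (240)(42.2 − 18.4) = 5712 J; W(iii) = (610)(18.4 − 42.2) = -14518 J.
W_net = 5712 − 14518 = -8806 J (the counter-clockwise enclosed area).

W_net ≈ -8.81 kJ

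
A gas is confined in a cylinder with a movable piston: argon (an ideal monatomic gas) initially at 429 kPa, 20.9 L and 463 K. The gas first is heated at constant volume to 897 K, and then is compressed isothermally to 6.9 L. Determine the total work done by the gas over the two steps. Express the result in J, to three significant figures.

W_total ≈ -19300 J

Step 1 (isochoric): W = 0 (constant volume).
After step 1: P = 831.1 kPa (V unchanged).
Step 2 (isothermal): W = P₁V₁ ln(V₂/V₁) = (17371) ln(6.9/20.9) = -19251 J.
W_total = 0 − 19251 = -19251 J.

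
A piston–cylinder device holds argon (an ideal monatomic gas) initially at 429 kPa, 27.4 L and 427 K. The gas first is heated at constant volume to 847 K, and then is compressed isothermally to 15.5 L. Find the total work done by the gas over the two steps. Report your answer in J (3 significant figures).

W_total ≈ -13300 J

Step 1 (isochoric): W = 0 (constant volume).
After step 1: P = 851 kPa (V unchanged).
Step 2 (isothermal): W = P₁V₁ ln(V₂/V₁) = (23317) ln(15.5/27.4) = -13283 J.
W_total = 0 − 13283 = -13283 J.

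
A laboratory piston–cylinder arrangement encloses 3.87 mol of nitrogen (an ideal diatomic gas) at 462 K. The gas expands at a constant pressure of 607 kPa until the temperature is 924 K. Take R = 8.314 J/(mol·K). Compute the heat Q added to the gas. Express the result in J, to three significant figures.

Isobaric: W = nRΔT = (3.87)(8.314)(462) = 14865 J.
ΔU = nCᵥΔT with Cᵥ = 5R/2: ΔU = (3.87)(20.79)(462) = 37162 J.
Q = ΔU + W = 37162 + 14865 = 52027 J.

Q ≈ 52000 J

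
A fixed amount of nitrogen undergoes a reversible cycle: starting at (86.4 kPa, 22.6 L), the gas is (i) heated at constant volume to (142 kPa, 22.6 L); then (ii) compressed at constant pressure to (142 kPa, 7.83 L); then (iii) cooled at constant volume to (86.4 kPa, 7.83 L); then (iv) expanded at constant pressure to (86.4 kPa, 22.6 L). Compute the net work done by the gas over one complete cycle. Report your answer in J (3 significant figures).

Constant-volume legs do no work.
W(ii) = (142)(7.83 − 22.6) = -2097 J; W(iv) = (86.4)(22.6 − 7.83) = 1276 J.
W_net = -2097 + 1276 = -821.2 J (the counter-clockwise enclosed area).

W_net ≈ -821 J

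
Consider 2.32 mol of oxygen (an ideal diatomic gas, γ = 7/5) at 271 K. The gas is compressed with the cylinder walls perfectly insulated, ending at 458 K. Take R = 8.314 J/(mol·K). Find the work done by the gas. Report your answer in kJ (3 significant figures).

Adiabatic ⇒ Q = 0, so W_by = −ΔU = nCᵥ(T₁ − T₂).
Cᵥ = 5R/2 = 20.79 J/(mol·K).
W = (2.32)(20.79)(271 − 458) = -9017 J.

W ≈ -9.02 kJ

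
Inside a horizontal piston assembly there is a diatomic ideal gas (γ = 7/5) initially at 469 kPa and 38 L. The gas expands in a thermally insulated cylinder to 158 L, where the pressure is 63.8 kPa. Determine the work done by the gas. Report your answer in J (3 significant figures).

Adiabatic: W = (P₁V₁ − P₂V₂)/(γ − 1) with γ = 7/5.
P₁V₁ = 17822 J, P₂V₂ = 10080 J.
W = (17822 − 10080) / 0.4 = 19354 J.

W ≈ 19400 J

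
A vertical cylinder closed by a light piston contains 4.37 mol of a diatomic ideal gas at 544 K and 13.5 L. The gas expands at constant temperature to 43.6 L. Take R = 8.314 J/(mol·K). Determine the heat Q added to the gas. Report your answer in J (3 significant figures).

Isothermal ⇒ ΔU = 0, so Q = W = nRT ln(V₂/V₁).
Q = (4.37)(8.314)(544) ln(43.6/13.5) = 19765 × 1.172 = 23171 J.

Q ≈ 23200 J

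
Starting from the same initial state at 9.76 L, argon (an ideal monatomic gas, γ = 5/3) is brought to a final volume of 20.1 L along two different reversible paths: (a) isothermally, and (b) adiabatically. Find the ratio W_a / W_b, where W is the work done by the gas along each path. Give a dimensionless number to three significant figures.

W_a / W_b ≈ 1.26

Path (a) isothermal: W = P₁V₁ ln(V₂/V₁) → W_a/(P₁V₁) = 0.7224.
Path (b) adiabatic: W = P₁V₁(1 − (V₁/V₂)^(γ−1))/(γ−1) → W_b/(P₁V₁) = 0.5733.
W_a / W_b = 0.7224 / 0.5733 = 1.26.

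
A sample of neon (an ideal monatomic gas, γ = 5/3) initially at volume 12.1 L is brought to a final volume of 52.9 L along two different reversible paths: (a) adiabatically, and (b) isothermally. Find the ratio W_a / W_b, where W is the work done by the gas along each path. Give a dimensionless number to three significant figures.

Path (a) adiabatic: W = P₁V₁(1 − (V₁/V₂)^(γ−1))/(γ−1) → W_a/(P₁V₁) = 0.939.
Path (b) isothermal: W = P₁V₁ ln(V₂/V₁) → W_b/(P₁V₁) = 1.475.
W_a / W_b = 0.939 / 1.475 = 0.6365.

W_a / W_b ≈ 0.637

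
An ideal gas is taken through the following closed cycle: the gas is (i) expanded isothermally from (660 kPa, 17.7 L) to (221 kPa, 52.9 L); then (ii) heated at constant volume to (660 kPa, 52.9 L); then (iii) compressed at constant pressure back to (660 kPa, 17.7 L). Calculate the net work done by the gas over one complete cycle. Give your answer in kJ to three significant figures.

Leg (i): W = PᵢVᵢ ln(V_f/Vᵢ) = (11682) ln(52.9/17.7) = 12790 J.
Leg (ii): W = 0.
Leg (iii): W = PΔV = (660)(17.7 − 52.9) = -23232 J.
W_net = 12790 − 23232 = -10442 J.

W_net ≈ -10.4 kJ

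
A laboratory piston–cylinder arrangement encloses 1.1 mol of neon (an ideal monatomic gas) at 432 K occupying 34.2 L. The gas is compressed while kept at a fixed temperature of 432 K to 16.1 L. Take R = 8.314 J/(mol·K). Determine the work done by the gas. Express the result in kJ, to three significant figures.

W ≈ -2.98 kJ

Isothermal: W = nRT ln(V₂/V₁).
W = (1.1)(8.314)(432) × ln(16.1/34.2)
  = 3951 × -0.7534
W_by_gas = -2977 J.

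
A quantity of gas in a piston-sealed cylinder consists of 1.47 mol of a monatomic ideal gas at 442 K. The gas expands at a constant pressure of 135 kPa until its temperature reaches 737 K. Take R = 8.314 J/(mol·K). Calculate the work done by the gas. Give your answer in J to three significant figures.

W ≈ 3610 J

Isobaric: W = P ΔV = nR ΔT.
W = (1.47)(8.314)(737 − 442) = 3605 J.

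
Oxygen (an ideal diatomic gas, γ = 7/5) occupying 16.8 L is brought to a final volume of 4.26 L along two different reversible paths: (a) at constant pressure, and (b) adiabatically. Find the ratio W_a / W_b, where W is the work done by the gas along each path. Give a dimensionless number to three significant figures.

Path (a) isobaric: W = P₁(V₂ − V₁) → W_a/(P₁V₁) = -0.7464.
Path (b) adiabatic: W = P₁V₁(1 − (V₁/V₂)^(γ−1))/(γ−1) → W_b/(P₁V₁) = -1.828.
W_a / W_b = -0.7464 / -1.828 = 0.4083.

W_a / W_b ≈ 0.408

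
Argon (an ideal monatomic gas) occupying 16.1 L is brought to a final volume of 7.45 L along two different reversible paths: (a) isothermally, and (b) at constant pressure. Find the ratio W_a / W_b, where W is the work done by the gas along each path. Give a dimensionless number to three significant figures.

W_a / W_b ≈ 1.43

Path (a) isothermal: W = P₁V₁ ln(V₂/V₁) → W_a/(P₁V₁) = -0.7706.
Path (b) isobaric: W = P₁(V₂ − V₁) → W_b/(P₁V₁) = -0.5373.
W_a / W_b = -0.7706 / -0.5373 = 1.434.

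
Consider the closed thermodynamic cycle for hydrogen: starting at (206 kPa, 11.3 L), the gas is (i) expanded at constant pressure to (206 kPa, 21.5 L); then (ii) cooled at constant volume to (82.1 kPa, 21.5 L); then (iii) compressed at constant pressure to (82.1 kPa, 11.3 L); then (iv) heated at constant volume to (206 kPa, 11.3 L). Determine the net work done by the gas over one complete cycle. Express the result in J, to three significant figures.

Constant-volume legs do no work.
W(i) = (206)(21.5 − 11.3) = 2101 J; W(iii) = (82.1)(11.3 − 21.5) = -837.4 J.
W_net = 2101 − 837.4 = 1264 J (the clockwise enclosed area).

W_net ≈ 1260 J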